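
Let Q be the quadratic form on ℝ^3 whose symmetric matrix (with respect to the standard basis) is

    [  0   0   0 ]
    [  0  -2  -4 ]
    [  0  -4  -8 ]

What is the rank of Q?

1

Symmetric row and column elimination reduces A to a congruent diagonal form with pivots 0, -2, 0.
Counting signs: 1 negative, 2 zero.
The rank is the number of nonzero pivots: 1.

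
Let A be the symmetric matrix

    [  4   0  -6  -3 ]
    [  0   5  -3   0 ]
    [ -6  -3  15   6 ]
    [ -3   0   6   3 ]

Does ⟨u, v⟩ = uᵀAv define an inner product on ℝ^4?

An LDLᵀ factorisation of A has diagonal entries 4, 5, 21/5, 3/14.
So there are 4 positive pivots.
Hence Q is positive definite.
⟨·,·⟩ is an inner product exactly when A is positive definite.

yes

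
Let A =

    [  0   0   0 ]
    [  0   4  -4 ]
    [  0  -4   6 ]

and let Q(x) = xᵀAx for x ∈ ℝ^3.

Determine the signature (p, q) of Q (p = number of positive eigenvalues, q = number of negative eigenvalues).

Row-reducing A symmetrically gives the diagonal entries 0, 4, 2.
So there are 2 positive, 1 zero pivots.

(2, 0)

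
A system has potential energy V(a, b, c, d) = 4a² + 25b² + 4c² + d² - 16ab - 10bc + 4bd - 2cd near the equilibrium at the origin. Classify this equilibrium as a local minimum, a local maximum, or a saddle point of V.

The Hessian at the origin is H = [[8, -16, 0, 0], [-16, 50, -10, 4], [0, -10, 8, -2], [0, 4, -2, 2]].
An LDLᵀ factorisation of H has diagonal entries 8, 18, 22/9, 12/11.
So there are 4 positive pivots.
H is positive definite, so the origin is a strict local minimum.

local minimum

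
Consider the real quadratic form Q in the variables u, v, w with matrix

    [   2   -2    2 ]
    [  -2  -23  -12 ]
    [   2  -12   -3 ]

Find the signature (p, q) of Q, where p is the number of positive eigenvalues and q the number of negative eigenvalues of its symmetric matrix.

(1, 2)

An LDLᵀ factorisation of A has diagonal entries 2, -25, -1.
Counting signs: 1 positive, 2 negative.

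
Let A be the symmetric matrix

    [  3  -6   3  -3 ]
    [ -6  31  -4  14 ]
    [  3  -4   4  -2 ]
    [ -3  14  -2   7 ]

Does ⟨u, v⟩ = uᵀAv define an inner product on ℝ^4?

Leading principal minors: Δ_1 = 3, Δ_2 = 57, Δ_3 = 45, Δ_4 = 27.
All leading principal minors are positive, so by Sylvester's criterion Q is positive definite.
⟨·,·⟩ is an inner product exactly when A is positive definite.

yes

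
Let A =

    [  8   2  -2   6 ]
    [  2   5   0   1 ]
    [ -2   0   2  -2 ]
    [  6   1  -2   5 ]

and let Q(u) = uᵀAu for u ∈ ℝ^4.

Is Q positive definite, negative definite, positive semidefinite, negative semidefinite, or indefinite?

Leading principal minors: Δ_1 = 8, Δ_2 = 36, Δ_3 = 52, Δ_4 = 16.
All leading principal minors are positive, so by Sylvester's criterion Q is positive definite.

positive definite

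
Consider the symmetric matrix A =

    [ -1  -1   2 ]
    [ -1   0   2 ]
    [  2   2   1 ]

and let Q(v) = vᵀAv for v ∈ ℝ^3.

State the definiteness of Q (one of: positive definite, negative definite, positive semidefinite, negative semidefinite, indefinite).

indefinite

Row-reducing A symmetrically gives the diagonal entries -1, 1, 5.
That gives 2 positive, 1 negative pivots.
Hence Q is indefinite.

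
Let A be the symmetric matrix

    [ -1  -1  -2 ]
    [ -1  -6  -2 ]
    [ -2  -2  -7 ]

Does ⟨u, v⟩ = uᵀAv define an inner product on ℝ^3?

Applying the same elementary operations to the rows and columns of A produces a congruent diagonal matrix with entries -1, -5, -3.
Counting signs: 3 negative.
Hence Q is negative definite.
⟨·,·⟩ is an inner product exactly when A is positive definite.

no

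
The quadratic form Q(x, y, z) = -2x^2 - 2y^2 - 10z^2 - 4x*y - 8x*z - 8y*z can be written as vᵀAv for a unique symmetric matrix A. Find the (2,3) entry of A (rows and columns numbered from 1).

The coefficient of y·z in Q is -8. For a symmetric A this equals A[2,3] + A[3,2] = 2·A[2,3].
So A[2,3] = -8/2 = -4.

-4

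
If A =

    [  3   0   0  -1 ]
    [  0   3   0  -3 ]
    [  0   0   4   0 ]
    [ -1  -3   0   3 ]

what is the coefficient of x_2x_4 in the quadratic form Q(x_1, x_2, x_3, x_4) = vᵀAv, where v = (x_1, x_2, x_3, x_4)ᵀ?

The coefficient of x_2x_4 is A[2,4] + A[4,2] = 2·(-3) = -6.

-6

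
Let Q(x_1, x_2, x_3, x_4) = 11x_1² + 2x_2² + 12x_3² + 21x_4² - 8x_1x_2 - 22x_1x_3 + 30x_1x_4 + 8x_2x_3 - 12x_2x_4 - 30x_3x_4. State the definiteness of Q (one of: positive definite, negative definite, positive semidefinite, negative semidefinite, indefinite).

Write A = [[11, -4, -11, 15], [-4, 2, 4, -6], [-11, 4, 12, -15], [15, -6, -15, 21]].
Congruent diagonalization of A (simultaneous row and column reduction) yields pivots 11, 6/11, 1, 0.
That gives 3 positive, 1 zero pivots.
Hence Q is positive semidefinite.

positive semidefinite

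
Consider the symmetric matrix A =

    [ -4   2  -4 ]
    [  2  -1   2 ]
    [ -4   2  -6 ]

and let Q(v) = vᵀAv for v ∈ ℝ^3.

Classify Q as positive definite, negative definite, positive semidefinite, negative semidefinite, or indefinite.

negative semidefinite

Symmetric row and column elimination reduces A to a congruent diagonal form with pivots -4, 0, -2.
That gives 2 negative, 1 zero pivots.
Hence Q is negative semidefinite.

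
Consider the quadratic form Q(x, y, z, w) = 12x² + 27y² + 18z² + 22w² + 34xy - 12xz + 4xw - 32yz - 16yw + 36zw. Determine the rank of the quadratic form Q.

The symmetric matrix is A = [[12, 17, -6, 2], [17, 27, -16, -8], [-6, -16, 18, 18], [2, -8, 18, 22]].
Row-reducing A symmetrically gives the diagonal entries 12, 35/12, -30/7, -4/15.
That gives 2 positive, 2 negative pivots.
The rank is the number of nonzero pivots: 4.

4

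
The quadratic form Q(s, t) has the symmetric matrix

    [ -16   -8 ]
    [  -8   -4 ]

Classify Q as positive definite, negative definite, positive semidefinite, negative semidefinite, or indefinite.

negative semidefinite

For the 2×2 matrix [[-16, -8], [-8, -4]]: det = -16·-4 − (-8)² = 0, trace = -20.
det = 0 so one eigenvalue is zero; the form is semidefinite with the sign of the trace.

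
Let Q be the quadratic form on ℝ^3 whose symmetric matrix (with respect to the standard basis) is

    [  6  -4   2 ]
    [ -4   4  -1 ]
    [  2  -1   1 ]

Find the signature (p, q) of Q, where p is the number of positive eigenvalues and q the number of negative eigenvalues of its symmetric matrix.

Symmetric row and column elimination reduces A to a congruent diagonal form with pivots 6, 4/3, 1/4.
That gives 3 positive pivots.

(3, 0)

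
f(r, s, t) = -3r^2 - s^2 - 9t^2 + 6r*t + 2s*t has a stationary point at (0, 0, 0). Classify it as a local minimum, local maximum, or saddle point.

local maximum

The Hessian at the origin is H = [[-6, 0, 6], [0, -2, 2], [6, 2, -18]].
Congruent diagonalization of H (simultaneous row and column reduction) yields pivots -6, -2, -10.
So there are 3 negative pivots.
H is negative definite, so the origin is a strict local maximum.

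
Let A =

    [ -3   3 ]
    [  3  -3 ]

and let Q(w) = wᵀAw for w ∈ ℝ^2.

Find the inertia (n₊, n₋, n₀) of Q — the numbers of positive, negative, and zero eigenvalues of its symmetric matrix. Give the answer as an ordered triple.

(0, 1, 1)

Congruent diagonalization of A (simultaneous row and column reduction) yields pivots -3, 0.
So there are 1 negative, 1 zero pivots.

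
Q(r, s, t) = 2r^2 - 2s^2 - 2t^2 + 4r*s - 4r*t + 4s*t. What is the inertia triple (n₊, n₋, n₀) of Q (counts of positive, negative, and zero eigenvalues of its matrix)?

The associated matrix is A = [[2, 2, -2], [2, -2, 2], [-2, 2, -2]].
Congruent diagonalization of A (simultaneous row and column reduction) yields pivots 2, -4, 0.
Counting signs: 1 positive, 1 negative, 1 zero.

(1, 1, 1)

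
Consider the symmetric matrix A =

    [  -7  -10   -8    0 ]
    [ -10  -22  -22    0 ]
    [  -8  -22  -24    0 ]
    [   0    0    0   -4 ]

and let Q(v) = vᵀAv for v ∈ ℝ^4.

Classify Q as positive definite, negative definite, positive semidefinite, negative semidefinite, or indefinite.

Congruent diagonalization of A (simultaneous row and column reduction) yields pivots -7, -54/7, -10/27, -4.
So there are 4 negative pivots.
Hence Q is negative definite.

negative definite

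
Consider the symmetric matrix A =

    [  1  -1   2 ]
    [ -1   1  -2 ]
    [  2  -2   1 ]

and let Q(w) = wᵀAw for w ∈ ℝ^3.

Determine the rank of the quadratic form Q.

2

Applying the same elementary operations to the rows and columns of A produces a congruent diagonal matrix with entries 1, 0, -3.
That gives 1 positive, 1 negative, 1 zero pivots.
The rank is the number of nonzero pivots: 2.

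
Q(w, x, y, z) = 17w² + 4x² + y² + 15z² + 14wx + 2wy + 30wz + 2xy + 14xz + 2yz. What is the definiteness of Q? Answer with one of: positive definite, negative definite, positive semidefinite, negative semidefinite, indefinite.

The symmetric matrix of Q is A = [[17, 7, 1, 15], [7, 4, 1, 7], [1, 1, 1, 1], [15, 7, 1, 15]].
Leading principal minors: Δ_1 = 17, Δ_2 = 19, Δ_3 = 12, Δ_4 = 12.
All leading principal minors are positive, so by Sylvester's criterion Q is positive definite.

positive definite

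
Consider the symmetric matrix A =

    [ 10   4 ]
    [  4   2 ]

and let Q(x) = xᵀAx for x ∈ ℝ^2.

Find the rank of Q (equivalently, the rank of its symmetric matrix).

Symmetric row and column elimination reduces A to a congruent diagonal form with pivots 10, 2/5.
That gives 2 positive pivots.
The rank is the number of nonzero pivots: 2.

2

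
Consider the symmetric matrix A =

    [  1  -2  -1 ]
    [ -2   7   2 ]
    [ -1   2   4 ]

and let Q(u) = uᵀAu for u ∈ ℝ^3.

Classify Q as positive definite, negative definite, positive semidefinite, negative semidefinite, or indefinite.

positive definite

Congruent diagonalization of A (simultaneous row and column reduction) yields pivots 1, 3, 3.
So there are 3 positive pivots.
Hence Q is positive definite.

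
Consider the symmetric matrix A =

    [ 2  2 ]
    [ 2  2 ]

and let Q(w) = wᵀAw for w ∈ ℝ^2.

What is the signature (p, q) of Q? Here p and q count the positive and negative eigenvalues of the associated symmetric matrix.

Applying the same elementary operations to the rows and columns of A produces a congruent diagonal matrix with entries 2, 0.
That gives 1 positive, 1 zero pivots.

(1, 0)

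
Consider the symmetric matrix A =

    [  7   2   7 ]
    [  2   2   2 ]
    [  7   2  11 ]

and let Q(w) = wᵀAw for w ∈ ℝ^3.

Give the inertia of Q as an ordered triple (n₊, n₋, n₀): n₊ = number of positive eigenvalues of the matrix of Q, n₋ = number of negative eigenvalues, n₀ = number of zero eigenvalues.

(3, 0, 0)

An LDLᵀ factorisation of A has diagonal entries 7, 10/7, 4.
So there are 3 positive pivots.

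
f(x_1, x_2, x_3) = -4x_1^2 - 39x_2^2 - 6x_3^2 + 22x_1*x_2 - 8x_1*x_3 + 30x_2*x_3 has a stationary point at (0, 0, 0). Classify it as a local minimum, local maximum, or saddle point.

local maximum

The Hessian at the origin is H = [[-8, 22, -8], [22, -78, 30], [-8, 30, -12]].
Row-reducing H symmetrically gives the diagonal entries -8, -35/2, -12/35.
So there are 3 negative pivots.
H is negative definite, so the origin is a strict local maximum.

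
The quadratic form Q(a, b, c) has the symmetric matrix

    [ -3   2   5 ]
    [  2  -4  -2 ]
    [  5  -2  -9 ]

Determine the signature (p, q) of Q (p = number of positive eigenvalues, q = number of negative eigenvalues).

Congruent diagonalization of A (simultaneous row and column reduction) yields pivots -3, -8/3, 0.
That gives 2 negative, 1 zero pivots.

(0, 2)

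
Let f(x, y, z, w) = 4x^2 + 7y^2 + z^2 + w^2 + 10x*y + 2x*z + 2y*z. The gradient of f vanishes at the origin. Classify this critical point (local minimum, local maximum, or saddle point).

local minimum

The Hessian at the origin is H = [[8, 10, 2, 0], [10, 14, 2, 0], [2, 2, 2, 0], [0, 0, 0, 2]].
Congruent diagonalization of H (simultaneous row and column reduction) yields pivots 8, 3/2, 4/3, 2.
Counting signs: 4 positive.
H is positive definite, so the origin is a strict local minimum.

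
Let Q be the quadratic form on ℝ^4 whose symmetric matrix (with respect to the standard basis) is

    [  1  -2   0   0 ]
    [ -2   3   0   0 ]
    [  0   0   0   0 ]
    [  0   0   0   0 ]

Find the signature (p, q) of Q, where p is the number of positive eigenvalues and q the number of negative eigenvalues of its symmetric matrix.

(1, 1)

Symmetric row and column elimination reduces A to a congruent diagonal form with pivots 1, -1, 0, 0.
That gives 1 positive, 1 negative, 2 zero pivots.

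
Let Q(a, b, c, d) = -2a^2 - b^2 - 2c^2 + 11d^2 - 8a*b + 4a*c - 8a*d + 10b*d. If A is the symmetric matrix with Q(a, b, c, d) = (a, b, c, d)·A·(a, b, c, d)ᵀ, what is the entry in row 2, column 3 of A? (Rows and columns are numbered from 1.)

The coefficient of b·c in Q is 0. For a symmetric A this equals A[2,3] + A[3,2] = 2·A[2,3].
So A[2,3] = 0/2 = 0.

0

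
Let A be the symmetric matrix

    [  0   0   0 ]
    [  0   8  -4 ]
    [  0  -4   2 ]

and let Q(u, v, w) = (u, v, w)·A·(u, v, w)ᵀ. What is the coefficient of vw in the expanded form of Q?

The coefficient of vw is A[2,3] + A[3,2] = 2·(-4) = -8.

-8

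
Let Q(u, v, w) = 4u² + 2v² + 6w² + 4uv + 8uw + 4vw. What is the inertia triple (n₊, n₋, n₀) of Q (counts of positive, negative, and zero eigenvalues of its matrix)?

The symmetric matrix is A = [[4, 2, 4], [2, 2, 2], [4, 2, 6]].
An LDLᵀ factorisation of A has diagonal entries 4, 1, 2.
Counting signs: 3 positive.

(3, 0, 0)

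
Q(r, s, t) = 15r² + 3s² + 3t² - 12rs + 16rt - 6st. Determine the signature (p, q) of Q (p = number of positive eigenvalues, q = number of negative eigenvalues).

Write A = [[15, -6, 8], [-6, 3, -3], [8, -3, 3]].
An LDLᵀ factorisation of A has diagonal entries 15, 3/5, -4/3.
That gives 2 positive, 1 negative pivots.

(2, 1)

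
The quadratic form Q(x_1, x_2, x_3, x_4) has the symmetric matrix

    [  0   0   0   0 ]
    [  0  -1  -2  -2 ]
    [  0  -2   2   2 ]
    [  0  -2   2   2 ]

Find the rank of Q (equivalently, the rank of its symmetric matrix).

Row-reducing A symmetrically gives the diagonal entries 0, -1, 6, 0.
That gives 1 positive, 1 negative, 2 zero pivots.
The rank is the number of nonzero pivots: 2.

2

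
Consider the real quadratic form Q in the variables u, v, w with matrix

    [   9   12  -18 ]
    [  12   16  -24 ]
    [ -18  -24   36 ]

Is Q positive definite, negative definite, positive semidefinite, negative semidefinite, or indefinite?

Applying the same elementary operations to the rows and columns of A produces a congruent diagonal matrix with entries 9, 0, 0.
So there are 1 positive, 2 zero pivots.
Hence Q is positive semidefinite.

positive semidefinite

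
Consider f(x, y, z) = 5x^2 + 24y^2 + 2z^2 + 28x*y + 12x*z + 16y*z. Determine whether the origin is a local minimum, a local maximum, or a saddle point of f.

The Hessian at the origin is H = [[10, 28, 12], [28, 48, 16], [12, 16, 4]].
Congruent diagonalization of H (simultaneous row and column reduction) yields pivots 10, -152/5, -4/19.
So there are 1 positive, 2 negative pivots.
H is indefinite, so the origin is a saddle point.

saddle point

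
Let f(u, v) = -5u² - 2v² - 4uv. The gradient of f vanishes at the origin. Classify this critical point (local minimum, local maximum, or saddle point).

The Hessian at the origin is H = [[-10, -4], [-4, -4]].
det H = -10·-4 − (-4)² = 24 > 0 and H[1,1] = -10 < 0, so H is negative definite.
Therefore the origin is a local maximum.

local maximum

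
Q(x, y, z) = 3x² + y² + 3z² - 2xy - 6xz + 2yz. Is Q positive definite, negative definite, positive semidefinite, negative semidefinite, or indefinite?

positive semidefinite

Write A = [[3, -1, -3], [-1, 1, 1], [-3, 1, 3]].
Applying the same elementary operations to the rows and columns of A produces a congruent diagonal matrix with entries 3, 2/3, 0.
Counting signs: 2 positive, 1 zero.
Hence Q is positive semidefinite.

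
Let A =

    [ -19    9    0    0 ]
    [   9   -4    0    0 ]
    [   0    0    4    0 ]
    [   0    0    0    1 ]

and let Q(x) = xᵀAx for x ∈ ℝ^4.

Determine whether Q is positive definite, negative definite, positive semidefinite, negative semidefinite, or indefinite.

indefinite

Applying the same elementary operations to the rows and columns of A produces a congruent diagonal matrix with entries -19, 5/19, 4, 1.
Counting signs: 3 positive, 1 negative.
Hence Q is indefinite.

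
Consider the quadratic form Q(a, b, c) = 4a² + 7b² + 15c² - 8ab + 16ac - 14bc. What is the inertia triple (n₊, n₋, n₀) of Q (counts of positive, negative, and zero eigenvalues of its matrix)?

The symmetric matrix is A = [[4, -4, 8], [-4, 7, -7], [8, -7, 15]].
Symmetric row and column elimination reduces A to a congruent diagonal form with pivots 4, 3, -4/3.
Counting signs: 2 positive, 1 negative.

(2, 1, 0)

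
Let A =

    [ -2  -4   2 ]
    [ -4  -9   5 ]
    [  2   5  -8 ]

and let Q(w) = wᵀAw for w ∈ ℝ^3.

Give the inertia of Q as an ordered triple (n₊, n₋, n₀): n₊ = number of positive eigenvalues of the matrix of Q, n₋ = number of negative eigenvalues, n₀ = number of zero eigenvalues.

Row-reducing A symmetrically gives the diagonal entries -2, -1, -5.
That gives 3 negative pivots.

(0, 3, 0)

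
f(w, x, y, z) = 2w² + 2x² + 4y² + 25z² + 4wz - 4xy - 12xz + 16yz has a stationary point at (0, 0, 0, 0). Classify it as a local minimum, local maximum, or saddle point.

local minimum

The Hessian at the origin is H = [[4, 0, 0, 4], [0, 4, -4, -12], [0, -4, 8, 16], [4, -12, 16, 50]].
An LDLᵀ factorisation of H has diagonal entries 4, 4, 4, 6.
Counting signs: 4 positive.
H is positive definite, so the origin is a strict local minimum.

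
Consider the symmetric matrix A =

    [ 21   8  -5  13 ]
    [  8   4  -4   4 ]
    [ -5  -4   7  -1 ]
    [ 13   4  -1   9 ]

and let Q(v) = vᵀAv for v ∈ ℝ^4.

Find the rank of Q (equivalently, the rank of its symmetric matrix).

Row-reducing A symmetrically gives the diagonal entries 21, 20/21, 6/5, 0.
That gives 3 positive, 1 zero pivots.
The rank is the number of nonzero pivots: 3.

3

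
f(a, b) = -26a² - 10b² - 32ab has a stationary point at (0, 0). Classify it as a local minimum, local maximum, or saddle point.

The Hessian at the origin is H = [[-52, -32], [-32, -20]].
det H = -52·-20 − (-32)² = 16 > 0 and H[1,1] = -52 < 0, so H is negative definite.
Therefore the origin is a local maximum.

local maximum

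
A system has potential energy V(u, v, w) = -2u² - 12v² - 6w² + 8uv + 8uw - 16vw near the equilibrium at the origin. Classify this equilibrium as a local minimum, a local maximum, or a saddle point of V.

The Hessian at the origin is H = [[-4, 8, 8], [8, -24, -16], [8, -16, -12]].
Symmetric row and column elimination reduces H to a congruent diagonal form with pivots -4, -8, 4.
That gives 1 positive, 2 negative pivots.
H is indefinite, so the origin is a saddle point.

saddle point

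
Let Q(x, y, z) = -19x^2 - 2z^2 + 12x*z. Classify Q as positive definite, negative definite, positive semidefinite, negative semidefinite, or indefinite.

negative semidefinite

The associated matrix is A = [[-19, 0, 6], [0, 0, 0], [6, 0, -2]].
Symmetric row and column elimination reduces A to a congruent diagonal form with pivots -19, 0, -2/19.
Counting signs: 2 negative, 1 zero.
Hence Q is negative semidefinite.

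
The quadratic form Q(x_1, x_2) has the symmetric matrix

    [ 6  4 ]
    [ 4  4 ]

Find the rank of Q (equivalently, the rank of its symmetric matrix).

Applying the same elementary operations to the rows and columns of A produces a congruent diagonal matrix with entries 6, 4/3.
Counting signs: 2 positive.
The rank is the number of nonzero pivots: 2.

2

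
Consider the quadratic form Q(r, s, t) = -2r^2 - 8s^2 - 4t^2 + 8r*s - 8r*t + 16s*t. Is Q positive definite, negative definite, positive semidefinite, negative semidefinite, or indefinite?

Write A = [[-2, 4, -4], [4, -8, 8], [-4, 8, -4]].
Applying the same elementary operations to the rows and columns of A produces a congruent diagonal matrix with entries -2, 0, 4.
That gives 1 positive, 1 negative, 1 zero pivots.
Hence Q is indefinite.

indefinite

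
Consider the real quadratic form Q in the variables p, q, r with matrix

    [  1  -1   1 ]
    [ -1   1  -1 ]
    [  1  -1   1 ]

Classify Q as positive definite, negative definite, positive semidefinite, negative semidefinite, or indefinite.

positive semidefinite

Congruent diagonalization of A (simultaneous row and column reduction) yields pivots 1, 0, 0.
Counting signs: 1 positive, 2 zero.
Hence Q is positive semidefinite.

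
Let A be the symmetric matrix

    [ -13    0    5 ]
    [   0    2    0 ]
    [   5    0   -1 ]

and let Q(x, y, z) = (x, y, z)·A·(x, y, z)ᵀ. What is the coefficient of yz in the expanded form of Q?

The coefficient of yz is A[2,3] + A[3,2] = 2·0 = 0.

0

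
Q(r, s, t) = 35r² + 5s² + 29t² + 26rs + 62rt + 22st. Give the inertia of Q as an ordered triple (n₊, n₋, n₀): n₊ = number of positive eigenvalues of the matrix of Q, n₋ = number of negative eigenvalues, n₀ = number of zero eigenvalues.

The symmetric matrix is A = [[35, 13, 31], [13, 5, 11], [31, 11, 29]].
Applying the same elementary operations to the rows and columns of A produces a congruent diagonal matrix with entries 35, 6/35, 0.
Counting signs: 2 positive, 1 zero.

(2, 0, 1)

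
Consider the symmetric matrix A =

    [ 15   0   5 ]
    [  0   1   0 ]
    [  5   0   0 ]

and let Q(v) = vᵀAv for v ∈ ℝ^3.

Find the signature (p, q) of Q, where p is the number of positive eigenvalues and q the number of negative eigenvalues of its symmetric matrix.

Applying the same elementary operations to the rows and columns of A produces a congruent diagonal matrix with entries 15, 1, -5/3.
Counting signs: 2 positive, 1 negative.

(2, 1)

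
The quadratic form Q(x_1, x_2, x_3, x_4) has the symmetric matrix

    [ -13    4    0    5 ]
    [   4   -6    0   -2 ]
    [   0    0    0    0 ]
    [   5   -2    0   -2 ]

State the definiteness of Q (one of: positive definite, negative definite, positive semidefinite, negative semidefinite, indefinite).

Applying the same elementary operations to the rows and columns of A produces a congruent diagonal matrix with entries -13, -62/13, 0, -1/31.
Counting signs: 3 negative, 1 zero.
Hence Q is negative semidefinite.

negative semidefinite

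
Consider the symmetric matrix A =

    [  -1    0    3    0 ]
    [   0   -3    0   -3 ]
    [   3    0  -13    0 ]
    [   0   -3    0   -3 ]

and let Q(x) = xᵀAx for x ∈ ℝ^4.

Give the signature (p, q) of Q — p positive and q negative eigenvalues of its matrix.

Symmetric row and column elimination reduces A to a congruent diagonal form with pivots -1, -3, -4, 0.
So there are 3 negative, 1 zero pivots.

(0, 3)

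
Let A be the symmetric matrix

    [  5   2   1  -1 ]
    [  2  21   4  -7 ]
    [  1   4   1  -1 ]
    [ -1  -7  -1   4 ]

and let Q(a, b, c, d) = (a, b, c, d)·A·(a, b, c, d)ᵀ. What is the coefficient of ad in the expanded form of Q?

-2

The coefficient of ad is A[1,4] + A[4,1] = 2·(-1) = -2.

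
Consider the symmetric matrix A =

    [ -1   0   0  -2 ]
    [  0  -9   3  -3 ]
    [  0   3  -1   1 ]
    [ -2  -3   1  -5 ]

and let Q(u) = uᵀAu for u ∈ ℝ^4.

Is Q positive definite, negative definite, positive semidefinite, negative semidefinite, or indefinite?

negative semidefinite

Congruent diagonalization of A (simultaneous row and column reduction) yields pivots -1, -9, 0, 0.
That gives 2 negative, 2 zero pivots.
Hence Q is negative semidefinite.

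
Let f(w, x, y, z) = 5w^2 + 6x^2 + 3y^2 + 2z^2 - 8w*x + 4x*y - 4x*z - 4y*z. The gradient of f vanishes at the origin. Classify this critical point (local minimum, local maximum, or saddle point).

local minimum

The Hessian at the origin is H = [[10, -8, 0, 0], [-8, 12, 4, -4], [0, 4, 6, -4], [0, -4, -4, 4]].
Symmetric row and column elimination reduces H to a congruent diagonal form with pivots 10, 28/5, 22/7, 8/11.
Counting signs: 4 positive.
H is positive definite, so the origin is a strict local minimum.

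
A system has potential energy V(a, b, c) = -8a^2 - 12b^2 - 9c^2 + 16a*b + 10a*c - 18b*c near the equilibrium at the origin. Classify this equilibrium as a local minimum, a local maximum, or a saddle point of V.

local maximum

The Hessian at the origin is H = [[-16, 16, 10], [16, -24, -18], [10, -18, -18]].
Row-reducing H symmetrically gives the diagonal entries -16, -8, -15/4.
Counting signs: 3 negative.
H is negative definite, so the origin is a strict local maximum.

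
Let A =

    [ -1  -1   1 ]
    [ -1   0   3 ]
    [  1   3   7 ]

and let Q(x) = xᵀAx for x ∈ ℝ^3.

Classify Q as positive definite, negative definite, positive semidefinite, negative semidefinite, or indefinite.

indefinite

Symmetric row and column elimination reduces A to a congruent diagonal form with pivots -1, 1, 4.
So there are 2 positive, 1 negative pivots.
Hence Q is indefinite.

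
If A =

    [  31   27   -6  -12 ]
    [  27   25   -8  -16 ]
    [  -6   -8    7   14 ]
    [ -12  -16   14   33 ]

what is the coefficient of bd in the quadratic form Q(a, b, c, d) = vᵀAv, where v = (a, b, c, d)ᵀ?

The coefficient of bd is A[2,4] + A[4,2] = 2·(-16) = -32.

-32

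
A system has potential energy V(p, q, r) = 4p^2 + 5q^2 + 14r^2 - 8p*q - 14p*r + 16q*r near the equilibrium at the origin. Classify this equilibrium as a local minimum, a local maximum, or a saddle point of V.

The Hessian at the origin is H = [[8, -8, -14], [-8, 10, 16], [-14, 16, 28]].
Congruent diagonalization of H (simultaneous row and column reduction) yields pivots 8, 2, 3/2.
That gives 3 positive pivots.
H is positive definite, so the origin is a strict local minimum.

local minimum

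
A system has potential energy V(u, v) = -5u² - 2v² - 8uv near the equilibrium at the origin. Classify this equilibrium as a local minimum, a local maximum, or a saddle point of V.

The Hessian at the origin is H = [[-10, -8], [-8, -4]].
det H = -10·-4 − (-8)² = -24 < 0, so H is indefinite.
Therefore the origin is a saddle point.

saddle point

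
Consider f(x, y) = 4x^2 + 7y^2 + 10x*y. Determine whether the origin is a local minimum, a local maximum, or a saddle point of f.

local minimum

The Hessian at the origin is H = [[8, 10], [10, 14]].
det H = 8·14 − (10)² = 12 > 0 and H[1,1] = 8 > 0, so H is positive definite.
Therefore the origin is a local minimum.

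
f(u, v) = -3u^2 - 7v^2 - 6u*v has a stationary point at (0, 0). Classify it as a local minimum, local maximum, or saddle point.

local maximum

The Hessian at the origin is H = [[-6, -6], [-6, -14]].
det H = -6·-14 − (-6)² = 48 > 0 and H[1,1] = -6 < 0, so H is negative definite.
Therefore the origin is a local maximum.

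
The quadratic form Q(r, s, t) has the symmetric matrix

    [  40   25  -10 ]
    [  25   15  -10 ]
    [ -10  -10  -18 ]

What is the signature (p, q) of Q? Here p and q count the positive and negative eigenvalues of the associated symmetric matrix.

Row-reducing A symmetrically gives the diagonal entries 40, -5/8, 2.
That gives 2 positive, 1 negative pivots.

(2, 1)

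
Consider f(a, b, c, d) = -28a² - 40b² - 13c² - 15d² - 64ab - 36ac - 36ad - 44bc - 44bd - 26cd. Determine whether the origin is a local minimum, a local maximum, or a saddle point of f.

The Hessian at the origin is H = [[-56, -64, -36, -36], [-64, -80, -44, -44], [-36, -44, -26, -26], [-36, -44, -26, -30]].
Applying the same elementary operations to the rows and columns of H produces a congruent diagonal matrix with entries -56, -48/7, -5/3, -4.
That gives 4 negative pivots.
H is negative definite, so the origin is a strict local maximum.

local maximum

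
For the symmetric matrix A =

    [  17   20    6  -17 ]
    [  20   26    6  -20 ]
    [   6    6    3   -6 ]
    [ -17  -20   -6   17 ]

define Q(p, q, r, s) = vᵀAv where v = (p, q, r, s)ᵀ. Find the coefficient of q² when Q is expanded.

The coefficient of q² is the diagonal entry A[2,2] = 26.

26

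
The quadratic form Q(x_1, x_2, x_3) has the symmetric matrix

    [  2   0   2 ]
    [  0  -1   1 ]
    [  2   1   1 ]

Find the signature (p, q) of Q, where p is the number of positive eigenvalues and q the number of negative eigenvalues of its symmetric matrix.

Applying the same elementary operations to the rows and columns of A produces a congruent diagonal matrix with entries 2, -1, 0.
So there are 1 positive, 1 negative, 1 zero pivots.

(1, 1)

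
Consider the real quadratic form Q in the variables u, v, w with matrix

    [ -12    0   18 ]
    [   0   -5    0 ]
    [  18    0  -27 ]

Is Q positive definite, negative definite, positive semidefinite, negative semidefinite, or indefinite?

Congruent diagonalization of A (simultaneous row and column reduction) yields pivots -12, -5, 0.
So there are 2 negative, 1 zero pivots.
Hence Q is negative semidefinite.

negative semidefinite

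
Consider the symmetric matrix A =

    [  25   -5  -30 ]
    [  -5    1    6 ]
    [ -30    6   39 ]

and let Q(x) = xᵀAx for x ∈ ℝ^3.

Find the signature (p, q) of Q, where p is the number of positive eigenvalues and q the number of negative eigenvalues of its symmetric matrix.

Congruent diagonalization of A (simultaneous row and column reduction) yields pivots 25, 0, 3.
So there are 2 positive, 1 zero pivots.

(2, 0)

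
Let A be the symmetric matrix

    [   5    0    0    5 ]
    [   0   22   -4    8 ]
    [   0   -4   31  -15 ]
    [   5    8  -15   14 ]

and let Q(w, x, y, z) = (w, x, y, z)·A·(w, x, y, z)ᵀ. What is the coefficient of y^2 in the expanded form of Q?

The coefficient of y^2 is the diagonal entry A[3,3] = 31.

31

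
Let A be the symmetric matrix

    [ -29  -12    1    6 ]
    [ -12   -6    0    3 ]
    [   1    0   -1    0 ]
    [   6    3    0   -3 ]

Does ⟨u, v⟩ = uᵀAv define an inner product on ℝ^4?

no

Leading principal minors: Δ_1 = -29, Δ_2 = 30, Δ_3 = -24, Δ_4 = 36.
The signs alternate starting with Δ_1 < 0, so by Sylvester's criterion Q is negative definite.
⟨·,·⟩ is an inner product exactly when A is positive definite.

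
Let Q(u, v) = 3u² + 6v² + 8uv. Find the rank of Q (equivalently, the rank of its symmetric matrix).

2

The associated matrix is A = [[3, 4], [4, 6]].
Symmetric row and column elimination reduces A to a congruent diagonal form with pivots 3, 2/3.
So there are 2 positive pivots.
The rank is the number of nonzero pivots: 2.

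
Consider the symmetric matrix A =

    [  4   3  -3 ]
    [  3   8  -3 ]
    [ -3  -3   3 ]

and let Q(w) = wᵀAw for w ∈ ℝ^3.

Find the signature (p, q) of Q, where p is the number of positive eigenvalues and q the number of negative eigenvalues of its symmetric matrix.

An LDLᵀ factorisation of A has diagonal entries 4, 23/4, 15/23.
So there are 3 positive pivots.

(3, 0)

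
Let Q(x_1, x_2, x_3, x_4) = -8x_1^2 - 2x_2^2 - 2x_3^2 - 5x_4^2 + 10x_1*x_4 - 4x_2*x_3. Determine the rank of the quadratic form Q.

The associated matrix is A = [[-8, 0, 0, 5], [0, -2, -2, 0], [0, -2, -2, 0], [5, 0, 0, -5]].
Symmetric row and column elimination reduces A to a congruent diagonal form with pivots -8, -2, 0, -15/8.
Counting signs: 3 negative, 1 zero.
The rank is the number of nonzero pivots: 3.

3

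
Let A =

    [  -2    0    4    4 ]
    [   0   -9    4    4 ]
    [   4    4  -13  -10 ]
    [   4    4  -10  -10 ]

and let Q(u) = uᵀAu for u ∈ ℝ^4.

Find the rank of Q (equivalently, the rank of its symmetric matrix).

4

Symmetric row and column elimination reduces A to a congruent diagonal form with pivots -2, -9, -29/9, -6/29.
That gives 4 negative pivots.
The rank is the number of nonzero pivots: 4.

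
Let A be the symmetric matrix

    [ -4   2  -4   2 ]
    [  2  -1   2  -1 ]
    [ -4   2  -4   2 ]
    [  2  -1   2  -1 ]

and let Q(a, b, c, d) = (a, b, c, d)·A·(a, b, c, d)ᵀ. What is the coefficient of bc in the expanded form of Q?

4

The coefficient of bc is A[2,3] + A[3,2] = 2·2 = 4.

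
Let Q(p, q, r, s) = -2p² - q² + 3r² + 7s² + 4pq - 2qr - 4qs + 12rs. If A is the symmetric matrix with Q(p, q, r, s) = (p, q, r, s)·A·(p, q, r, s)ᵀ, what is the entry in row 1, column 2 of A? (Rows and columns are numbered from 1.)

2

The coefficient of p·q in Q is 4. For a symmetric A this equals A[1,2] + A[2,1] = 2·A[1,2].
So A[1,2] = 4/2 = 2.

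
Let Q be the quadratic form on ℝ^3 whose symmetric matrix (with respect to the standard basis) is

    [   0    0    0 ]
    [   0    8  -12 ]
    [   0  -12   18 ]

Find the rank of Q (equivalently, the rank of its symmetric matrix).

Applying the same elementary operations to the rows and columns of A produces a congruent diagonal matrix with entries 0, 8, 0.
So there are 1 positive, 2 zero pivots.
The rank is the number of nonzero pivots: 1.

1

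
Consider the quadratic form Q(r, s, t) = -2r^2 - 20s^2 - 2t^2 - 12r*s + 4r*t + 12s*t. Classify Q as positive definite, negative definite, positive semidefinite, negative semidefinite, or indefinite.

negative semidefinite

The symmetric matrix is A = [[-2, -6, 2], [-6, -20, 6], [2, 6, -2]].
Symmetric row and column elimination reduces A to a congruent diagonal form with pivots -2, -2, 0.
So there are 2 negative, 1 zero pivots.
Hence Q is negative semidefinite.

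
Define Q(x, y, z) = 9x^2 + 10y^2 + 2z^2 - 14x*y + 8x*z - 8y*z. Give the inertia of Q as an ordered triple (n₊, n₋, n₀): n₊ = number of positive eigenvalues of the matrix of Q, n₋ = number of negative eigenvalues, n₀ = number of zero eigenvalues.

(3, 0, 0)

The associated matrix is A = [[9, -7, 4], [-7, 10, -4], [4, -4, 2]].
An LDLᵀ factorisation of A has diagonal entries 9, 41/9, 2/41.
That gives 3 positive pivots.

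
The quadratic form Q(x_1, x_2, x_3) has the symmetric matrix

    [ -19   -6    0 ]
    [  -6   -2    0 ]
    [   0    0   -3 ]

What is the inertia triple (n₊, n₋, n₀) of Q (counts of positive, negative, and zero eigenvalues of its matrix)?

Applying the same elementary operations to the rows and columns of A produces a congruent diagonal matrix with entries -19, -2/19, -3.
So there are 3 negative pivots.

(0, 3, 0)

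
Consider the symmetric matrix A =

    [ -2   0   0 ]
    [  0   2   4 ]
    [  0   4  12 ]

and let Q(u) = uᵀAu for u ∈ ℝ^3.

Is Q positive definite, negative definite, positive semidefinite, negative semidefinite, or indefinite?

Applying the same elementary operations to the rows and columns of A produces a congruent diagonal matrix with entries -2, 2, 4.
Counting signs: 2 positive, 1 negative.
Hence Q is indefinite.

indefinite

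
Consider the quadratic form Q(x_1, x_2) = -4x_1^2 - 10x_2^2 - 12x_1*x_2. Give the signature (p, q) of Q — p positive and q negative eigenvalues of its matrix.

The associated matrix is A = [[-4, -6], [-6, -10]].
An LDLᵀ factorisation of A has diagonal entries -4, -1.
That gives 2 negative pivots.

(0, 2)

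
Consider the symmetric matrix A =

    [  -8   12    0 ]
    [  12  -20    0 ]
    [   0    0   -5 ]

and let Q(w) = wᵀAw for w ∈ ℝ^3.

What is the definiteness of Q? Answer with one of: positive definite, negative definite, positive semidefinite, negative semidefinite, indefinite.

Row-reducing A symmetrically gives the diagonal entries -8, -2, -5.
So there are 3 negative pivots.
Hence Q is negative definite.

negative definite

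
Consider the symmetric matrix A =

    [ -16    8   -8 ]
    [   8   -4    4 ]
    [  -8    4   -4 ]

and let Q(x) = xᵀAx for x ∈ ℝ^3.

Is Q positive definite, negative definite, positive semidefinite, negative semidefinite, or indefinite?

Congruent diagonalization of A (simultaneous row and column reduction) yields pivots -16, 0, 0.
So there are 1 negative, 2 zero pivots.
Hence Q is negative semidefinite.

negative semidefinite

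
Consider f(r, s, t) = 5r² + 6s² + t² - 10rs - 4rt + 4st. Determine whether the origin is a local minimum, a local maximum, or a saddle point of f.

local minimum

The Hessian at the origin is H = [[10, -10, -4], [-10, 12, 4], [-4, 4, 2]].
Congruent diagonalization of H (simultaneous row and column reduction) yields pivots 10, 2, 2/5.
That gives 3 positive pivots.
H is positive definite, so the origin is a strict local minimum.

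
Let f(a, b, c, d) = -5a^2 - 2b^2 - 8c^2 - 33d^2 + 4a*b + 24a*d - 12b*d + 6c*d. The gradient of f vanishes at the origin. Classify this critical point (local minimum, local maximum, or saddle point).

local maximum

The Hessian at the origin is H = [[-10, 4, 0, 24], [4, -4, 0, -12], [0, 0, -16, 6], [24, -12, 6, -66]].
An LDLᵀ factorisation of H has diagonal entries -10, -12/5, -16, -15/4.
So there are 4 negative pivots.
H is negative definite, so the origin is a strict local maximum.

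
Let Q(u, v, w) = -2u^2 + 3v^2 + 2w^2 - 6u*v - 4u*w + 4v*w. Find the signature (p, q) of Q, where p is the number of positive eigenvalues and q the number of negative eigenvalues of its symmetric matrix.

Write A = [[-2, -3, -2], [-3, 3, 2], [-2, 2, 2]].
Symmetric row and column elimination reduces A to a congruent diagonal form with pivots -2, 15/2, 2/3.
Counting signs: 2 positive, 1 negative.

(2, 1)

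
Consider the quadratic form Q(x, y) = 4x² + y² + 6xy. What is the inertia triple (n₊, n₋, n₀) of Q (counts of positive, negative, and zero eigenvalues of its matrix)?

(1, 1, 0)

Write A = [[4, 3], [3, 1]].
Symmetric row and column elimination reduces A to a congruent diagonal form with pivots 4, -5/4.
Counting signs: 1 positive, 1 negative.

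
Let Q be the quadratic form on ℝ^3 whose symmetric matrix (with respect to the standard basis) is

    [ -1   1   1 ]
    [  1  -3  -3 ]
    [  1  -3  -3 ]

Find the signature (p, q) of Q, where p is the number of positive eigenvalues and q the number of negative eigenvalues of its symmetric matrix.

(0, 2)

Congruent diagonalization of A (simultaneous row and column reduction) yields pivots -1, -2, 0.
So there are 2 negative, 1 zero pivots.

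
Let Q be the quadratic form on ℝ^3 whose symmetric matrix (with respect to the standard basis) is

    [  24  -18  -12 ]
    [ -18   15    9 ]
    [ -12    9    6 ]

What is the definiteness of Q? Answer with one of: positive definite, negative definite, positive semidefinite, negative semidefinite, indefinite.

positive semidefinite

Congruent diagonalization of A (simultaneous row and column reduction) yields pivots 24, 3/2, 0.
That gives 2 positive, 1 zero pivots.
Hence Q is positive semidefinite.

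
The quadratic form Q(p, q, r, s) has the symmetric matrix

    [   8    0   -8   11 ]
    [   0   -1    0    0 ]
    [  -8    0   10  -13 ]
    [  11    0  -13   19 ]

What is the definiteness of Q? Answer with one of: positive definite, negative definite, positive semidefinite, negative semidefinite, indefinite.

Applying the same elementary operations to the rows and columns of A produces a congruent diagonal matrix with entries 8, -1, 2, 15/8.
That gives 3 positive, 1 negative pivots.
Hence Q is indefinite.

indefinite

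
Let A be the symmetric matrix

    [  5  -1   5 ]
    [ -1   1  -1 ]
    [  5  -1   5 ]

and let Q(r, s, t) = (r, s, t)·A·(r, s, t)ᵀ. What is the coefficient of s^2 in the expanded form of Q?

The coefficient of s^2 is the diagonal entry A[2,2] = 1.

1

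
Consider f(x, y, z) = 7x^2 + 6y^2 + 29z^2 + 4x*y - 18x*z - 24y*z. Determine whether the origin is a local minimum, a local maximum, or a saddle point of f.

local minimum

The Hessian at the origin is H = [[14, 4, -18], [4, 12, -24], [-18, -24, 58]].
Applying the same elementary operations to the rows and columns of H produces a congruent diagonal matrix with entries 14, 76/7, 40/19.
Counting signs: 3 positive.
H is positive definite, so the origin is a strict local minimum.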